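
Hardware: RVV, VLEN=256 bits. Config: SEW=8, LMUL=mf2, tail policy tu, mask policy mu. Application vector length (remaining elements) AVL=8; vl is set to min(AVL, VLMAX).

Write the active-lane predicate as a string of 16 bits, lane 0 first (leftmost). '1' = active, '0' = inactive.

lanes per group: 256·1/2/8 = 16
vl ← min(8, 16) = 8
bits (lane 0 leftmost): 1111111100000000

predicate = 1111111100000000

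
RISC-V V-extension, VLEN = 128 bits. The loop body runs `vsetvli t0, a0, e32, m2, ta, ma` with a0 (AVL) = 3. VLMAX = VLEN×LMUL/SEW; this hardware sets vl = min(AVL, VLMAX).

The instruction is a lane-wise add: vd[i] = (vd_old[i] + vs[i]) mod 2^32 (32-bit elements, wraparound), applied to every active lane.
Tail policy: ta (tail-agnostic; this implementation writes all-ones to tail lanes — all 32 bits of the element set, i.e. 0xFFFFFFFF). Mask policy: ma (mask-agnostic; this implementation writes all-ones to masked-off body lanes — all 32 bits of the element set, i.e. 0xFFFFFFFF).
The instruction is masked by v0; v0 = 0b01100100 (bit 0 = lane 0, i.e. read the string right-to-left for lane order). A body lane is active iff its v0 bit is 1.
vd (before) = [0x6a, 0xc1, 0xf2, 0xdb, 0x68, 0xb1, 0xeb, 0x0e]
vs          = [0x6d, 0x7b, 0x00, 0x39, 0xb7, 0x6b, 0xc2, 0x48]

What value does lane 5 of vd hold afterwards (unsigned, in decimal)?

lanes per group: 128·2/32 = 8
vl ← min(3, 8) = 3
vd[0] mask-off/ones -> 0xffffffff
vd[1] mask-off/ones -> 0xffffffff
vd[2] add(0xf2,0x00) -> 0xf2
vd[3] tail/ones -> 0xffffffff
vd[4] tail/ones -> 0xffffffff
vd[5] tail/ones -> 0xffffffff
vd[6] tail/ones -> 0xffffffff
vd[7] tail/ones -> 0xffffffff

vd[5] = 4294967295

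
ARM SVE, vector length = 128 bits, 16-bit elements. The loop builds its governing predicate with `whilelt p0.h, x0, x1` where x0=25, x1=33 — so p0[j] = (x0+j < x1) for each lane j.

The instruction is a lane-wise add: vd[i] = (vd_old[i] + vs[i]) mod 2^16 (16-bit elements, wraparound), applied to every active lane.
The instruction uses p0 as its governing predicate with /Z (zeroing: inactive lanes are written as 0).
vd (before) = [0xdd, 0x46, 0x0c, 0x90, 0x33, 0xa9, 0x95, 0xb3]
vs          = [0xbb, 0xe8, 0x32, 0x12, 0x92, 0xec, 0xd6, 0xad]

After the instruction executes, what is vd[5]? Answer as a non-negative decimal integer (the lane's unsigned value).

register lanes = 128/16 = 8
active while 25+j < 33, i.e. j ∈ [0,8) capped at 8 ⇒ 8
lane  0: add(0xdd,0xbb) ⇒ 0x198
lane  1: add(0x46,0xe8) ⇒ 0x12e
lane  2: add(0x0c,0x32) ⇒ 0x3e
lane  3: add(0x90,0x12) ⇒ 0xa2
lane  4: add(0x33,0x92) ⇒ 0xc5
lane  5: add(0xa9,0xec) ⇒ 0x195
lane  6: add(0x95,0xd6) ⇒ 0x16b
lane  7: add(0xb3,0xad) ⇒ 0x160

vd[5] = 405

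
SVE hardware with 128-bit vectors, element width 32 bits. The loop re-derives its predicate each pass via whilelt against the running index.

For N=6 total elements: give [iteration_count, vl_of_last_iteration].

lane count: 128 div 32 = 4
6 elements at 4/iter → 2 passes, remainder 2 on the last

[iterations, last_vl] = [2, 2]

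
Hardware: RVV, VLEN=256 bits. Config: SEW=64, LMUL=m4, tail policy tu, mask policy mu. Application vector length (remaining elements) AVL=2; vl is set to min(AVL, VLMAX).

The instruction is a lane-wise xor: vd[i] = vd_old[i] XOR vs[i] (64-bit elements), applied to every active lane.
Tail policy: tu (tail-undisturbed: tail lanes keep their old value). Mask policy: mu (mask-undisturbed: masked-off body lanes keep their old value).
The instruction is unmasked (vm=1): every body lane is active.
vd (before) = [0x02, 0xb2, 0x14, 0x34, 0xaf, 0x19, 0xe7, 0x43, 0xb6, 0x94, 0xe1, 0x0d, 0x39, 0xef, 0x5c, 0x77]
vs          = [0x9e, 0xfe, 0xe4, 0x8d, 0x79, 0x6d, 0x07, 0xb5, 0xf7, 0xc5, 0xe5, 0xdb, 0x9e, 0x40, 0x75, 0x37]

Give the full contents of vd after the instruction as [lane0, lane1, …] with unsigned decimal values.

vd = [156, 76, 20, 52, 175, 25, 231, 67, 182, 148, 225, 13, 57, 239, 92, 119]

VLMAX = (256 × 4) / 64 = 16 lanes
vl ← min(2, 16) = 2
[0] xor(0x02,0x9e) = 0x9c
[1] xor(0xb2,0xfe) = 0x4c
[2] tail/keep = 0x14
[3] tail/keep = 0x34
[4] tail/keep = 0xaf
[5] tail/keep = 0x19
[6] tail/keep = 0xe7
[7] tail/keep = 0x43
[8] tail/keep = 0xb6
[9] tail/keep = 0x94
[10] tail/keep = 0xe1
[11] tail/keep = 0x0d
[12] tail/keep = 0x39
[13] tail/keep = 0xef
[14] tail/keep = 0x5c
[15] tail/keep = 0x77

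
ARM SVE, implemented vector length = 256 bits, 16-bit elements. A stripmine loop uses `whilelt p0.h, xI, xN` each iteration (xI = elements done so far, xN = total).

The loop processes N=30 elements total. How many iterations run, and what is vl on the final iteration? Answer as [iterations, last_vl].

register lanes = 256/16 = 16
iterations = ceil(30/16) = 2; final-pass vl = 14

[iterations, last_vl] = [2, 14]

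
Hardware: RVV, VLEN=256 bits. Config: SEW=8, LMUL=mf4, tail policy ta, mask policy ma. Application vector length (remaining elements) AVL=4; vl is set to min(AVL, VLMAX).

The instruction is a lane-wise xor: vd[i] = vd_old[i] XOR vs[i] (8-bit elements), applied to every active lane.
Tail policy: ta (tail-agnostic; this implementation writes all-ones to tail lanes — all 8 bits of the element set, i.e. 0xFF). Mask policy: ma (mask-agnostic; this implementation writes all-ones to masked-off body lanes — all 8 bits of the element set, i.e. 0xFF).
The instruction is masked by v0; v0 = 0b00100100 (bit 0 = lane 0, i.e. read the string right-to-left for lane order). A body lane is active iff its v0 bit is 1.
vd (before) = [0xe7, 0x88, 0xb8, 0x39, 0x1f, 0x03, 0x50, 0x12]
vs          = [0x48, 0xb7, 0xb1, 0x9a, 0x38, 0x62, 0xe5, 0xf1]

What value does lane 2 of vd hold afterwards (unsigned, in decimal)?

lanes per group: 256·1/4/8 = 8
vl ← min(4, 8) = 4
[0] mask-off/ones = 0xff
[1] mask-off/ones = 0xff
[2] xor(0xb8,0xb1) = 0x09
[3] mask-off/ones = 0xff
[4] tail/ones = 0xff
[5] tail/ones = 0xff
[6] tail/ones = 0xff
[7] tail/ones = 0xff

vd[2] = 9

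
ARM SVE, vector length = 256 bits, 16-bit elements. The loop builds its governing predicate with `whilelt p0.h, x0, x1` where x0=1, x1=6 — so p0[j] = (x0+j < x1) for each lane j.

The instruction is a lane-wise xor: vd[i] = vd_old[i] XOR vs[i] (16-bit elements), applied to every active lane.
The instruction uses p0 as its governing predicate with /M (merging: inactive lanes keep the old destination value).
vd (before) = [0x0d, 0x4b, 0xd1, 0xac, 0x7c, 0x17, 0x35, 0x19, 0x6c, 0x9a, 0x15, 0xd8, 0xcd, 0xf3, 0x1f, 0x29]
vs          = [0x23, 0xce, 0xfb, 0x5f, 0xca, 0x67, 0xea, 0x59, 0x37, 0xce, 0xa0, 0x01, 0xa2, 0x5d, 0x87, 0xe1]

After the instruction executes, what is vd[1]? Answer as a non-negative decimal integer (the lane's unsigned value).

lane count: 256 div 16 = 16
whilelt: lane j active iff 1+j < 6 → j < 5 → 5 active
[0] xor(0x0d,0x23) = 0x2e
[1] xor(0x4b,0xce) = 0x85
[2] xor(0xd1,0xfb) = 0x2a
[3] xor(0xac,0x5f) = 0xf3
[4] xor(0x7c,0xca) = 0xb6
[5] tail/keep = 0x17
[6] tail/keep = 0x35
[7] tail/keep = 0x19
[8] tail/keep = 0x6c
[9] tail/keep = 0x9a
[10] tail/keep = 0x15
[11] tail/keep = 0xd8
[12] tail/keep = 0xcd
[13] tail/keep = 0xf3
[14] tail/keep = 0x1f
[15] tail/keep = 0x29

vd[1] = 133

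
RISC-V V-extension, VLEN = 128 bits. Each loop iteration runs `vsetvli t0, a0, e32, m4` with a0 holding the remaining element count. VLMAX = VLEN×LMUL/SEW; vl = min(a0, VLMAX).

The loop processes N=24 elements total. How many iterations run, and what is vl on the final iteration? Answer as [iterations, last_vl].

VLMAX = (128 × 4) / 32 = 16 lanes
N=24: ⌈24/16⌉ = 2 iters; last vl = 24 − 1×16 = 8

[iterations, last_vl] = [2, 8]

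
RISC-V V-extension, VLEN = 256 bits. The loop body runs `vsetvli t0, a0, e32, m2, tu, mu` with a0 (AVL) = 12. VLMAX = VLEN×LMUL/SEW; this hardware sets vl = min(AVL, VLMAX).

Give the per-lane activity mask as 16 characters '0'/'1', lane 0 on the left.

VLMAX = VLEN×LMUL/SEW = 256×2/32 = 16
AVL=12 ≤ VLMAX=16, so vl = 12
bits (lane 0 leftmost): 1111111111110000

predicate = 1111111111110000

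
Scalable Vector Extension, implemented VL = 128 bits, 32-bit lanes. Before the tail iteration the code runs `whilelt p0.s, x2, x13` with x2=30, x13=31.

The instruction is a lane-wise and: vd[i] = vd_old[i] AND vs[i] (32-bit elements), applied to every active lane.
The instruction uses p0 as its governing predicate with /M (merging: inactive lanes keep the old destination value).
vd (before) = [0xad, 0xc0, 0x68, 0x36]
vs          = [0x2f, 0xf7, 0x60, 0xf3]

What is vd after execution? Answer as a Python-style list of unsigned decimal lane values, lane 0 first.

register lanes = 128/32 = 4
whilelt: lane j active iff 30+j < 31 → j < 1 → 1 active
lane  0: and(0xad,0x2f) ⇒ 0x2d
lane  1: tail/keep ⇒ 0xc0
lane  2: tail/keep ⇒ 0x68
lane  3: tail/keep ⇒ 0x36

vd = [45, 192, 104, 54]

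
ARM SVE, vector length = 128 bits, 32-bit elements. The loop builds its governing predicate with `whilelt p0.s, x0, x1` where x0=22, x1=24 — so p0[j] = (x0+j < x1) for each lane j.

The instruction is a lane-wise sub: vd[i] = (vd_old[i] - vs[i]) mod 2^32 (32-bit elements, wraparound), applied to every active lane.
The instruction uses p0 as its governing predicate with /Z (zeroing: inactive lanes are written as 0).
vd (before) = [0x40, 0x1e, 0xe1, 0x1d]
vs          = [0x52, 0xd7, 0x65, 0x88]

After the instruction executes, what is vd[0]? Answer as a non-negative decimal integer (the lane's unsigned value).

register lanes = 128/32 = 4
active while 22+j < 24, i.e. j ∈ [0,2) capped at 4 ⇒ 2
[0] sub(0x40,0x52) = 0xffffffee
[1] sub(0x1e,0xd7) = 0xffffff47
[2] tail/zero = 0x00
[3] tail/zero = 0x00

vd[0] = 4294967278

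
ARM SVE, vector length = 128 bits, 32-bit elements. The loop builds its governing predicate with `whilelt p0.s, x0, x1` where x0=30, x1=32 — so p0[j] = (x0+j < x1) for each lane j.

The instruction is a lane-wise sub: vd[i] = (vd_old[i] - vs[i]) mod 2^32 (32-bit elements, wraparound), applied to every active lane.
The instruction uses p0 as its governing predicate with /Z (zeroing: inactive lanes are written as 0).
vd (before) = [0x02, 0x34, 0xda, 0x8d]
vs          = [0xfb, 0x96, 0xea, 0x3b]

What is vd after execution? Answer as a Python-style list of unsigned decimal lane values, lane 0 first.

vd = [4294967047, 4294967198, 0, 0]

128-bit reg / 32-bit elem → 4 lanes
whilelt: lane j active iff 30+j < 32 → j < 2 → 2 active
[0] sub(0x02,0xfb) = 0xffffff07
[1] sub(0x34,0x96) = 0xffffff9e
[2] tail/zero = 0x00
[3] tail/zero = 0x00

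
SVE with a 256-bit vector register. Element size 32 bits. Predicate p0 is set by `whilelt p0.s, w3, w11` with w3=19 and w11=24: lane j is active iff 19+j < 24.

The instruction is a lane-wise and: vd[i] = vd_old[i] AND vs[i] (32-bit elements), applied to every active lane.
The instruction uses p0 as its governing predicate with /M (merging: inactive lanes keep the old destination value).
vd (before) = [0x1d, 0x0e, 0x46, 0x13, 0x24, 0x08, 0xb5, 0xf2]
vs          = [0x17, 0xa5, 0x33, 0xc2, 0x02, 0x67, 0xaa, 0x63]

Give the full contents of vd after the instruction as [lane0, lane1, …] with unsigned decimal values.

vd = [21, 4, 2, 2, 0, 8, 181, 242]

register lanes = 256/32 = 8
whilelt: lane j active iff 19+j < 24 → j < 5 → 5 active
[0] and(0x1d,0x17) = 0x15
[1] and(0x0e,0xa5) = 0x04
[2] and(0x46,0x33) = 0x02
[3] and(0x13,0xc2) = 0x02
[4] and(0x24,0x02) = 0x00
[5] tail/keep = 0x08
[6] tail/keep = 0xb5
[7] tail/keep = 0xf2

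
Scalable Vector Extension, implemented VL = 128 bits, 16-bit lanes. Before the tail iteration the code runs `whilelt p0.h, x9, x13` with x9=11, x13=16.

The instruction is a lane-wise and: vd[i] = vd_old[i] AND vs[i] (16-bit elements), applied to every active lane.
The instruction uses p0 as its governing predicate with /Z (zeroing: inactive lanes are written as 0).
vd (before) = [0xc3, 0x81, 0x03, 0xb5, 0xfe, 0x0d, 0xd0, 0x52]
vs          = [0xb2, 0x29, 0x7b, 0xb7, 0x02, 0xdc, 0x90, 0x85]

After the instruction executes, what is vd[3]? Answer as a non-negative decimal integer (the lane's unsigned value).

register lanes = 128/16 = 8
active while 11+j < 16, i.e. j ∈ [0,5) capped at 8 ⇒ 5
lane  0: and(0xc3,0xb2) ⇒ 0x82
lane  1: and(0x81,0x29) ⇒ 0x01
lane  2: and(0x03,0x7b) ⇒ 0x03
lane  3: and(0xb5,0xb7) ⇒ 0xb5
lane  4: and(0xfe,0x02) ⇒ 0x02
lane  5: tail/zero ⇒ 0x00
lane  6: tail/zero ⇒ 0x00
lane  7: tail/zero ⇒ 0x00

vd[3] = 181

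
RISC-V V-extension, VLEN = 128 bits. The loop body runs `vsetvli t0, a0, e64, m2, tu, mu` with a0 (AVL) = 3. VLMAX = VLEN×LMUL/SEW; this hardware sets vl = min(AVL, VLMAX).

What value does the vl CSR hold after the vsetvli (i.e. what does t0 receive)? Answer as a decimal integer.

lanes per group: 128·2/64 = 4
AVL=3 ≤ VLMAX=4, so vl = 3

vl = 3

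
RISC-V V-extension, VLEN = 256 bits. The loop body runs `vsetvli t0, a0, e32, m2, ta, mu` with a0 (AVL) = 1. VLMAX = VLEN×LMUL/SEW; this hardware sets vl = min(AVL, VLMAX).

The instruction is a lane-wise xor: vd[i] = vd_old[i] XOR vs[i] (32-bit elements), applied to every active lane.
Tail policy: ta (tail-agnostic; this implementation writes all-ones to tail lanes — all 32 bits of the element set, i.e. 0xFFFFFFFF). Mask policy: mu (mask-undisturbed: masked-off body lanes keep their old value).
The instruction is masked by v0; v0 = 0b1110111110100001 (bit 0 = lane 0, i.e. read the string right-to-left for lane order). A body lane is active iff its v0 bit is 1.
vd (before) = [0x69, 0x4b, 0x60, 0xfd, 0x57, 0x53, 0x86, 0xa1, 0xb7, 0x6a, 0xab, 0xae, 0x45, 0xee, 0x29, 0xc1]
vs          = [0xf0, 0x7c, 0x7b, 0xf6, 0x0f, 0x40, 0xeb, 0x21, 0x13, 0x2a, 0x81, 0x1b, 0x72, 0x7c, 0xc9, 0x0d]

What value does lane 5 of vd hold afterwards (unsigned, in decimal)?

VLMAX = (256 × 2) / 32 = 16 lanes
vl ← min(1, 16) = 1
[0] xor(0x69,0xf0) = 0x99
[1] tail/ones = 0xffffffff
[2] tail/ones = 0xffffffff
[3] tail/ones = 0xffffffff
[4] tail/ones = 0xffffffff
[5] tail/ones = 0xffffffff
[6] tail/ones = 0xffffffff
[7] tail/ones = 0xffffffff
[8] tail/ones = 0xffffffff
[9] tail/ones = 0xffffffff
[10] tail/ones = 0xffffffff
[11] tail/ones = 0xffffffff
[12] tail/ones = 0xffffffff
[13] tail/ones = 0xffffffff
[14] tail/ones = 0xffffffff
[15] tail/ones = 0xffffffff

vd[5] = 4294967295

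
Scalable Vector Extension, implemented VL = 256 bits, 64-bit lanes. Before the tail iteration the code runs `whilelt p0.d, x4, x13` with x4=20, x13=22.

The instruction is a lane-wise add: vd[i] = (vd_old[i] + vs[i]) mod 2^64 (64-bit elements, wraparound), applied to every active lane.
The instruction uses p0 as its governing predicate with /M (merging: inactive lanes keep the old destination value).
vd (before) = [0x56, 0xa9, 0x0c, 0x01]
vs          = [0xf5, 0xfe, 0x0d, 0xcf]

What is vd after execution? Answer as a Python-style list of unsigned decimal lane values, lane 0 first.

vd = [331, 423, 12, 1]

lane count: 256 div 64 = 4
active while 20+j < 22, i.e. j ∈ [0,2) capped at 4 ⇒ 2
vd[0] add(0x56,0xf5) -> 0x14b
vd[1] add(0xa9,0xfe) -> 0x1a7
vd[2] tail/keep -> 0x0c
vd[3] tail/keep -> 0x01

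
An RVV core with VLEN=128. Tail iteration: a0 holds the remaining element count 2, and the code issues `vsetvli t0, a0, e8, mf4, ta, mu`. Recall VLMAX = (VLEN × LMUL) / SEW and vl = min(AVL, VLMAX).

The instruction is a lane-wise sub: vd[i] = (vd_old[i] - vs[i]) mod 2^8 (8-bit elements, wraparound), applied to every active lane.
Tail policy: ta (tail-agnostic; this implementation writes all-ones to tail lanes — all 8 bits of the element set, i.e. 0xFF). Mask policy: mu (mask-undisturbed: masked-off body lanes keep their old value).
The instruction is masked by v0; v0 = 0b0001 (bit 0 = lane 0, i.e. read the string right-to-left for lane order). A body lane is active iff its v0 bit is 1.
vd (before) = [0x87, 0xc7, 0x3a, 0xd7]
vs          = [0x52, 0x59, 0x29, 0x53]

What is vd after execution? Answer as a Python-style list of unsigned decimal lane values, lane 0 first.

VLMAX = (128 × 1/4) / 8 = 4 lanes
vl = min(AVL, VLMAX) = min(2, 4) = 2
vd[0] sub(0x87,0x52) -> 0x35
vd[1] mask-off/keep -> 0xc7
vd[2] tail/ones -> 0xff
vd[3] tail/ones -> 0xff

vd = [53, 199, 255, 255]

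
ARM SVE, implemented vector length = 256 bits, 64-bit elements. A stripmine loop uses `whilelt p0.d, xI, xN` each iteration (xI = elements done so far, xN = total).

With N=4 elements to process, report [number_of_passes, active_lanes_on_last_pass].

lane count: 256 div 64 = 4
N=4: ⌈4/4⌉ = 1 iters; last vl = 4 − 0×4 = 4

[iterations, last_vl] = [1, 4]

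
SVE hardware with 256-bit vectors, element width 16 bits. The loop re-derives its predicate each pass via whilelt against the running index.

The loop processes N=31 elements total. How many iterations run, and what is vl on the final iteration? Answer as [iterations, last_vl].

lane count: 256 div 16 = 16
31 elements at 16/iter → 2 passes, remainder 15 on the last

[iterations, last_vl] = [2, 15]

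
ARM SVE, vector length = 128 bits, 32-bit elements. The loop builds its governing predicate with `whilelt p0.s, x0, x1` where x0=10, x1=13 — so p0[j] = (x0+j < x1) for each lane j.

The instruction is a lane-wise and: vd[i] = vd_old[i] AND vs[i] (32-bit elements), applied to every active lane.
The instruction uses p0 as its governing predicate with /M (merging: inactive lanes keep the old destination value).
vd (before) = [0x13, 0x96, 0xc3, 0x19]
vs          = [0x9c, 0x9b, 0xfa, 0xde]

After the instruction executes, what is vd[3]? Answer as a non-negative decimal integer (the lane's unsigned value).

128-bit reg / 32-bit elem → 4 lanes
whilelt: lane j active iff 10+j < 13 → j < 3 → 3 active
lane  0: and(0x13,0x9c) ⇒ 0x10
lane  1: and(0x96,0x9b) ⇒ 0x92
lane  2: and(0xc3,0xfa) ⇒ 0xc2
lane  3: tail/keep ⇒ 0x19

vd[3] = 25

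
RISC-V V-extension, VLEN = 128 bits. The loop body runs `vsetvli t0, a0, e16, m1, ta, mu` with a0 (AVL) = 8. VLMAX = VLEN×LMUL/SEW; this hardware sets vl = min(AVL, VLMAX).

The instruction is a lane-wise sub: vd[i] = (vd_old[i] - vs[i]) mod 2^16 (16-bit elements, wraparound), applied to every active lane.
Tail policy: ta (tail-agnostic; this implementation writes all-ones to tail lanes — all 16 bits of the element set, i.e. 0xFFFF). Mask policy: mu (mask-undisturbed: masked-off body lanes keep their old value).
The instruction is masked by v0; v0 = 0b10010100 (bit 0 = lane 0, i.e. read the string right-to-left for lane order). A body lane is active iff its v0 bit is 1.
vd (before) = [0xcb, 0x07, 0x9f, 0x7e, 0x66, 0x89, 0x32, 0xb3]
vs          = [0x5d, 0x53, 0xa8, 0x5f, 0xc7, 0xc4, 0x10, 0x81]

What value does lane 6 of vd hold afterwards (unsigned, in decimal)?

vd[6] = 50

lanes per group: 128·1/16 = 8
vl ← min(8, 8) = 8
  i=0: mask-off/keep → 203
  i=1: mask-off/keep → 7
  i=2: sub(0x9f,0xa8) → 65527
  i=3: mask-off/keep → 126
  i=4: sub(0x66,0xc7) → 65439
  i=5: mask-off/keep → 137
  i=6: mask-off/keep → 50
  i=7: sub(0xb3,0x81) → 50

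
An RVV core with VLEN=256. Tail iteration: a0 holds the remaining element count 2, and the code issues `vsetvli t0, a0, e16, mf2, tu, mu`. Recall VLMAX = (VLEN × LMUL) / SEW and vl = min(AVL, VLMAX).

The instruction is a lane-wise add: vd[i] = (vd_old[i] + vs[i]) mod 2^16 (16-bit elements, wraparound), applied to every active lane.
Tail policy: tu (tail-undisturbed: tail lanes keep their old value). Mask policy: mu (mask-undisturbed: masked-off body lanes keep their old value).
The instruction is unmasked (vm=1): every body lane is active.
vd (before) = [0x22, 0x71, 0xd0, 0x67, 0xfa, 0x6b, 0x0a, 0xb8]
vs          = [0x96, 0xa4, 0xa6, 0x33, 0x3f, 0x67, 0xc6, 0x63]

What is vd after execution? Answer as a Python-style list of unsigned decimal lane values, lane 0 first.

vd = [184, 277, 208, 103, 250, 107, 10, 184]

lanes per group: 256·1/2/16 = 8
vl = min(AVL, VLMAX) = min(2, 8) = 2
lane  0: add(0x22,0x96) ⇒ 0xb8
lane  1: add(0x71,0xa4) ⇒ 0x115
lane  2: tail/keep ⇒ 0xd0
lane  3: tail/keep ⇒ 0x67
lane  4: tail/keep ⇒ 0xfa
lane  5: tail/keep ⇒ 0x6b
lane  6: tail/keep ⇒ 0x0a
lane  7: tail/keep ⇒ 0xb8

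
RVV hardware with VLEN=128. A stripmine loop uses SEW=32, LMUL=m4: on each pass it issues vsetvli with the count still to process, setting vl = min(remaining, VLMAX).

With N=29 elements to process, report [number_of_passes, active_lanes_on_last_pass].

VLMAX = (128 × 4) / 32 = 16 lanes
iterations = ceil(29/16) = 2; final-pass vl = 13

[iterations, last_vl] = [2, 13]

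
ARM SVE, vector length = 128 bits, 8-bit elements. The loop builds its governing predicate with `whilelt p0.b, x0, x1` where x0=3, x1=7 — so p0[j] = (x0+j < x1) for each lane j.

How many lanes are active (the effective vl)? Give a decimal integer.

vl = 4

register lanes = 128/8 = 16
p0[j] = (3+j < 7); true for j=0..3 → 4 lanes set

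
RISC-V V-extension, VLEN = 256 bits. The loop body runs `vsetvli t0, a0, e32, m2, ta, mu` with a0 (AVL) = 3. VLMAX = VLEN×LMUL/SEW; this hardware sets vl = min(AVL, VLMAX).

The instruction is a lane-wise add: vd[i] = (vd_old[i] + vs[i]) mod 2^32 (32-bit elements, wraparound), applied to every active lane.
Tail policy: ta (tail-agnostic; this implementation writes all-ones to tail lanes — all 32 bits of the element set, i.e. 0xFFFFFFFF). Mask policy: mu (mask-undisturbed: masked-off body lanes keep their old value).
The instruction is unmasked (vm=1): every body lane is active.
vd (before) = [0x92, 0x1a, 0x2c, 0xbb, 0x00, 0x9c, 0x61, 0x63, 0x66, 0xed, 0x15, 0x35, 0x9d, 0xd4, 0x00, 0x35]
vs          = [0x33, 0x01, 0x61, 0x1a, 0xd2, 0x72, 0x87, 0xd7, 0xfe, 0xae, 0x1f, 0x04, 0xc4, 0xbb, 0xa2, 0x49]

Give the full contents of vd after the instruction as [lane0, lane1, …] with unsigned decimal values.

vd = [197, 27, 141, 4294967295, 4294967295, 4294967295, 4294967295, 4294967295, 4294967295, 4294967295, 4294967295, 4294967295, 4294967295, 4294967295, 4294967295, 4294967295]

VLMAX = VLEN×LMUL/SEW = 256×2/32 = 16
AVL=3 ≤ VLMAX=16, so vl = 3
lane  0: add(0x92,0x33) ⇒ 0xc5
lane  1: add(0x1a,0x01) ⇒ 0x1b
lane  2: add(0x2c,0x61) ⇒ 0x8d
lane  3: tail/ones ⇒ 0xffffffff
lane  4: tail/ones ⇒ 0xffffffff
lane  5: tail/ones ⇒ 0xffffffff
lane  6: tail/ones ⇒ 0xffffffff
lane  7: tail/ones ⇒ 0xffffffff
lane  8: tail/ones ⇒ 0xffffffff
lane  9: tail/ones ⇒ 0xffffffff
lane 10: tail/ones ⇒ 0xffffffff
lane 11: tail/ones ⇒ 0xffffffff
lane 12: tail/ones ⇒ 0xffffffff
lane 13: tail/ones ⇒ 0xffffffff
lane 14: tail/ones ⇒ 0xffffffff
lane 15: tail/ones ⇒ 0xffffffff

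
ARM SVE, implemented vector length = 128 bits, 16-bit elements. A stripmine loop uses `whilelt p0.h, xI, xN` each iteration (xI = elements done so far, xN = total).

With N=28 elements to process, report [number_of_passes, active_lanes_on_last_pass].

lane count: 128 div 16 = 8
28 elements at 8/iter → 4 passes, remainder 4 on the last

[iterations, last_vl] = [4, 4]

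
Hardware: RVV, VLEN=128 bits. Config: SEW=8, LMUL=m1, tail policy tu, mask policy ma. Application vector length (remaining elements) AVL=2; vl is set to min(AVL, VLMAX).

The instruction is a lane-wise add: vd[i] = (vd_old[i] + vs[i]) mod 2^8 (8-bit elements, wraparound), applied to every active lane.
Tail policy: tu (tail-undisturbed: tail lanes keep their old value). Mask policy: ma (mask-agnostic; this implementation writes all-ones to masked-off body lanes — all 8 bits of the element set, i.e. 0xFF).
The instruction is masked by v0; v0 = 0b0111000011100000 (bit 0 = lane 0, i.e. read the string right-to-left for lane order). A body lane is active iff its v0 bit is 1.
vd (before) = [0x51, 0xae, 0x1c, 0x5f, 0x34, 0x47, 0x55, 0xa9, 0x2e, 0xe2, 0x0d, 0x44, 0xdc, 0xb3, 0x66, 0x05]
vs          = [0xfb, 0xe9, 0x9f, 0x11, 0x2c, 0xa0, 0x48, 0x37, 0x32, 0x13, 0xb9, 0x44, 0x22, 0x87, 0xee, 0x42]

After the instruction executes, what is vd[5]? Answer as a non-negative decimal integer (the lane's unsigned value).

vd[5] = 71

lanes per group: 128·1/8 = 16
vl ← min(2, 16) = 2
  i=0: mask-off/ones → 255
  i=1: mask-off/ones → 255
  i=2: tail/keep → 28
  i=3: tail/keep → 95
  i=4: tail/keep → 52
  i=5: tail/keep → 71
  i=6: tail/keep → 85
  i=7: tail/keep → 169
  i=8: tail/keep → 46
  i=9: tail/keep → 226
  i=10: tail/keep → 13
  i=11: tail/keep → 68
  i=12: tail/keep → 220
  i=13: tail/keep → 179
  i=14: tail/keep → 102
  i=15: tail/keep → 5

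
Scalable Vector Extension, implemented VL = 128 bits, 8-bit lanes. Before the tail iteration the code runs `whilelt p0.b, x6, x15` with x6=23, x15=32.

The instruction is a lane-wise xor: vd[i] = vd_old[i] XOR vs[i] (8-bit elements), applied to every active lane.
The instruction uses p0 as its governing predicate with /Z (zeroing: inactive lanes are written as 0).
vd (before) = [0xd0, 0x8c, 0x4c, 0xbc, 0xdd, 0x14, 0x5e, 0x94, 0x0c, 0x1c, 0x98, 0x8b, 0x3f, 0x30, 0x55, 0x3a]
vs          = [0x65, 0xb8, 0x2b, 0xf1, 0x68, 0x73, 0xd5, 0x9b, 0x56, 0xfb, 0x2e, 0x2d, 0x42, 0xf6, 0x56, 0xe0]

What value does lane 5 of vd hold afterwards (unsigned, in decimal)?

128-bit reg / 8-bit elem → 16 lanes
p0[j] = (23+j < 32); true for j=0..8 → 9 lanes set
lane  0: xor(0xd0,0x65) ⇒ 0xb5
lane  1: xor(0x8c,0xb8) ⇒ 0x34
lane  2: xor(0x4c,0x2b) ⇒ 0x67
lane  3: xor(0xbc,0xf1) ⇒ 0x4d
lane  4: xor(0xdd,0x68) ⇒ 0xb5
lane  5: xor(0x14,0x73) ⇒ 0x67
lane  6: xor(0x5e,0xd5) ⇒ 0x8b
lane  7: xor(0x94,0x9b) ⇒ 0x0f
lane  8: xor(0x0c,0x56) ⇒ 0x5a
lane  9: tail/zero ⇒ 0x00
lane 10: tail/zero ⇒ 0x00
lane 11: tail/zero ⇒ 0x00
lane 12: tail/zero ⇒ 0x00
lane 13: tail/zero ⇒ 0x00
lane 14: tail/zero ⇒ 0x00
lane 15: tail/zero ⇒ 0x00

vd[5] = 103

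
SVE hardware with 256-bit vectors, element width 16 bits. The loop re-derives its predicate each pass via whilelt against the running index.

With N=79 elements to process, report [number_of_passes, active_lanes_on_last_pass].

[iterations, last_vl] = [5, 15]

256-bit reg / 16-bit elem → 16 lanes
79 elements at 16/iter → 5 passes, remainder 15 on the last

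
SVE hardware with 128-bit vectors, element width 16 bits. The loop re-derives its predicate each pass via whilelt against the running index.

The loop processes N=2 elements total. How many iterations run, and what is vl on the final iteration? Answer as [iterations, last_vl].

[iterations, last_vl] = [1, 2]

register lanes = 128/16 = 8
N=2: ⌈2/8⌉ = 1 iters; last vl = 2 − 0×8 = 2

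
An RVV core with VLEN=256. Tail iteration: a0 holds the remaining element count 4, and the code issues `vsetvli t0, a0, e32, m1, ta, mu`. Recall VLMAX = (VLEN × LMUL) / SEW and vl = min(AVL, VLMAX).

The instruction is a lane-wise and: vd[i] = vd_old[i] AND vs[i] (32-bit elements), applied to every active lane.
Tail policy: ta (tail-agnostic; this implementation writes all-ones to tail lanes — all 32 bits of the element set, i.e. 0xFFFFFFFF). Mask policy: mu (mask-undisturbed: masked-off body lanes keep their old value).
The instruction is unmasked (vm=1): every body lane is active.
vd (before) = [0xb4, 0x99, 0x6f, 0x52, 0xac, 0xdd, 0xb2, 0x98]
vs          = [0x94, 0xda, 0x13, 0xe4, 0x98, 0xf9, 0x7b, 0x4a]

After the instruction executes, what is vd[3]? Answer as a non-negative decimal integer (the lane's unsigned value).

VLMAX = (256 × 1) / 32 = 8 lanes
vl = min(AVL, VLMAX) = min(4, 8) = 4
[0] and(0xb4,0x94) = 0x94
[1] and(0x99,0xda) = 0x98
[2] and(0x6f,0x13) = 0x03
[3] and(0x52,0xe4) = 0x40
[4] tail/ones = 0xffffffff
[5] tail/ones = 0xffffffff
[6] tail/ones = 0xffffffff
[7] tail/ones = 0xffffffff

vd[3] = 64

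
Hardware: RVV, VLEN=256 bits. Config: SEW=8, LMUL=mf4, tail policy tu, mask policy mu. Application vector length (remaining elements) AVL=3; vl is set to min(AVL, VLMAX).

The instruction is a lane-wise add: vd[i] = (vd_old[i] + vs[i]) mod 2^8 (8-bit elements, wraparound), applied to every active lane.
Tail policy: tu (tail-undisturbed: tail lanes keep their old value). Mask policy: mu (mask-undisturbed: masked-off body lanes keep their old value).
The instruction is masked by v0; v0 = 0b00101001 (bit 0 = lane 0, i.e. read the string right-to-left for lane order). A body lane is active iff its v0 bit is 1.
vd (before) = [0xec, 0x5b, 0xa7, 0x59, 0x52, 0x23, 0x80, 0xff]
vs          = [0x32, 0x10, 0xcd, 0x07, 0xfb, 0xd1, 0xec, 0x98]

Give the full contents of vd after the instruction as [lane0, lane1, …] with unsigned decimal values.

VLMAX = (256 × 1/4) / 8 = 8 lanes
AVL=3 ≤ VLMAX=8, so vl = 3
[0] add(0xec,0x32) = 0x1e
[1] mask-off/keep = 0x5b
[2] mask-off/keep = 0xa7
[3] tail/keep = 0x59
[4] tail/keep = 0x52
[5] tail/keep = 0x23
[6] tail/keep = 0x80
[7] tail/keep = 0xff

vd = [30, 91, 167, 89, 82, 35, 128, 255]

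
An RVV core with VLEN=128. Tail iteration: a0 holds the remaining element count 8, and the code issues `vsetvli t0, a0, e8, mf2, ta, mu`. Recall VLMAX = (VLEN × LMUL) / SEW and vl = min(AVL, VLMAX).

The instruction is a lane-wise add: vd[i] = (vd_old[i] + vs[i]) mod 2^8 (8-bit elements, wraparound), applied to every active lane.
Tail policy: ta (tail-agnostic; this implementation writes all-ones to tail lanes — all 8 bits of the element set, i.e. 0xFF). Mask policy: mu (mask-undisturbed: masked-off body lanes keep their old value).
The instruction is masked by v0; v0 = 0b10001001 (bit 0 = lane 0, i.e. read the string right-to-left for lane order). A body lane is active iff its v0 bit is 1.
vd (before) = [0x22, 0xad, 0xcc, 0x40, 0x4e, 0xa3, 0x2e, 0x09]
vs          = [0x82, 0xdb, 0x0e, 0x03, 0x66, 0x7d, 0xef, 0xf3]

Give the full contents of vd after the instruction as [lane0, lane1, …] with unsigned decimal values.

vd = [164, 173, 204, 67, 78, 163, 46, 252]

VLMAX = (128 × 1/2) / 8 = 8 lanes
vl ← min(8, 8) = 8
[0] add(0x22,0x82) = 0xa4
[1] mask-off/keep = 0xad
[2] mask-off/keep = 0xcc
[3] add(0x40,0x03) = 0x43
[4] mask-off/keep = 0x4e
[5] mask-off/keep = 0xa3
[6] mask-off/keep = 0x2e
[7] add(0x09,0xf3) = 0xfc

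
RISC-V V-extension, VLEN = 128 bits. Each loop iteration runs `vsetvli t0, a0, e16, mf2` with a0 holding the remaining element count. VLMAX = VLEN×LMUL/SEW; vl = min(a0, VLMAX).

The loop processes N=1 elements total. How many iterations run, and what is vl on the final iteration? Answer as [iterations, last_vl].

VLMAX = (128 × 1/2) / 16 = 4 lanes
1 elements at 4/iter → 1 passes, remainder 1 on the last

[iterations, last_vl] = [1, 1]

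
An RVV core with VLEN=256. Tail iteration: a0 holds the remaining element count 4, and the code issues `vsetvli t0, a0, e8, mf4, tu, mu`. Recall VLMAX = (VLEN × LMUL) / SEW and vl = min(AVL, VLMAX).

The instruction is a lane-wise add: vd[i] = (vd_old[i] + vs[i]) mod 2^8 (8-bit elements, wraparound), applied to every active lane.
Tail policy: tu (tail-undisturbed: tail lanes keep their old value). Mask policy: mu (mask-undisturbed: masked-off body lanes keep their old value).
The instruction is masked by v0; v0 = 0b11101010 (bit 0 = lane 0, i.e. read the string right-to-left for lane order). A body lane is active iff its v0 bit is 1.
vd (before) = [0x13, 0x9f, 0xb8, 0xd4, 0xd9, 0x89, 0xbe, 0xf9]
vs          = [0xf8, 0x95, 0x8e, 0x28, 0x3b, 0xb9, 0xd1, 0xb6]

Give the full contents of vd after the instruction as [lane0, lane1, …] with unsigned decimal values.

lanes per group: 256·1/4/8 = 8
vl = min(AVL, VLMAX) = min(4, 8) = 4
  i=0: mask-off/keep → 19
  i=1: add(0x9f,0x95) → 52
  i=2: mask-off/keep → 184
  i=3: add(0xd4,0x28) → 252
  i=4: tail/keep → 217
  i=5: tail/keep → 137
  i=6: tail/keep → 190
  i=7: tail/keep → 249

vd = [19, 52, 184, 252, 217, 137, 190, 249]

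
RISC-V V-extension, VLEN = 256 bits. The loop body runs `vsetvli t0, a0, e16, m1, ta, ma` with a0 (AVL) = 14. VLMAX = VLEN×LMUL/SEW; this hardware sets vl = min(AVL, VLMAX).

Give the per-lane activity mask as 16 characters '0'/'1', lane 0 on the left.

lanes per group: 256·1/16 = 16
AVL=14 ≤ VLMAX=16, so vl = 14
bits (lane 0 leftmost): 1111111111111100

predicate = 1111111111111100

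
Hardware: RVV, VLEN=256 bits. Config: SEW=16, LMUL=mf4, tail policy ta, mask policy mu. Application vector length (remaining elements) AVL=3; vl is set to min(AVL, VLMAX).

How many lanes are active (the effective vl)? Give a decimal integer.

VLMAX = (256 × 1/4) / 16 = 4 lanes
vl = min(AVL, VLMAX) = min(3, 4) = 3

vl = 3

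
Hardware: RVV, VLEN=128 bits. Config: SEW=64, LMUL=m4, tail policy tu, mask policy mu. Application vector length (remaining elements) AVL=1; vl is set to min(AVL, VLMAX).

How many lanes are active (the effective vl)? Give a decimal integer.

VLMAX = (128 × 4) / 64 = 8 lanes
vl ← min(1, 8) = 1

vl = 1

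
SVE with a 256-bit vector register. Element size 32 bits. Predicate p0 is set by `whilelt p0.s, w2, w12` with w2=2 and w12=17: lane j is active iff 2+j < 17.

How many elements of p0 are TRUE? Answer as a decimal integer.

256-bit reg / 32-bit elem → 8 lanes
active while 2+j < 17, i.e. j ∈ [0,15) capped at 8 ⇒ 8

vl = 8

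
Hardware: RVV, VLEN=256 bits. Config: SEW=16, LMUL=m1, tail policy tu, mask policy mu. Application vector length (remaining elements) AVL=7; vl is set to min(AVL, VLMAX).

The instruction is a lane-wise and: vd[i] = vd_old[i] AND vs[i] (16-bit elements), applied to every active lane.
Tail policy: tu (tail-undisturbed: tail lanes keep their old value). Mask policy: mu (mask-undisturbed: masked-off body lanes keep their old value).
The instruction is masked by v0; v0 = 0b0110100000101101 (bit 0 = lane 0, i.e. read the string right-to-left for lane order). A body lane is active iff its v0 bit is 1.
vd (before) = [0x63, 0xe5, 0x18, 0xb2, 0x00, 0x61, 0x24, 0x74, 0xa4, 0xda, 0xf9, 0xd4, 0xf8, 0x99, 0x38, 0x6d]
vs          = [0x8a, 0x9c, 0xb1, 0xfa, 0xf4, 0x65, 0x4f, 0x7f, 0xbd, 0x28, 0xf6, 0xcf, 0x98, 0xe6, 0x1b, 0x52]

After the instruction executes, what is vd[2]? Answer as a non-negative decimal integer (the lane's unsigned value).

vd[2] = 16

VLMAX = VLEN×LMUL/SEW = 256×1/16 = 16
AVL=7 ≤ VLMAX=16, so vl = 7
[0] and(0x63,0x8a) = 0x02
[1] mask-off/keep = 0xe5
[2] and(0x18,0xb1) = 0x10
[3] and(0xb2,0xfa) = 0xb2
[4] mask-off/keep = 0x00
[5] and(0x61,0x65) = 0x61
[6] mask-off/keep = 0x24
[7] tail/keep = 0x74
[8] tail/keep = 0xa4
[9] tail/keep = 0xda
[10] tail/keep = 0xf9
[11] tail/keep = 0xd4
[12] tail/keep = 0xf8
[13] tail/keep = 0x99
[14] tail/keep = 0x38
[15] tail/keep = 0x6d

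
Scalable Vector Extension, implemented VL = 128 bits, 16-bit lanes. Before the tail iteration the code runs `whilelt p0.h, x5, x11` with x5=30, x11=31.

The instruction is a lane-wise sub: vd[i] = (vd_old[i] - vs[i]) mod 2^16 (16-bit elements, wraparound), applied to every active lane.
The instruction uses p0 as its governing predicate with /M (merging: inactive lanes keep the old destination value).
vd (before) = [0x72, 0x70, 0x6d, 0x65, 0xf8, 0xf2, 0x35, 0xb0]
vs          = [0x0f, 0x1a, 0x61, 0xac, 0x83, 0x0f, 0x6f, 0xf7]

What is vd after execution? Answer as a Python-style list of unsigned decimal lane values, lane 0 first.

vd = [99, 112, 109, 101, 248, 242, 53, 176]

register lanes = 128/16 = 8
p0[j] = (30+j < 31); true for j=0..0 → 1 lanes set
lane  0: sub(0x72,0x0f) ⇒ 0x63
lane  1: tail/keep ⇒ 0x70
lane  2: tail/keep ⇒ 0x6d
lane  3: tail/keep ⇒ 0x65
lane  4: tail/keep ⇒ 0xf8
lane  5: tail/keep ⇒ 0xf2
lane  6: tail/keep ⇒ 0x35
lane  7: tail/keep ⇒ 0xb0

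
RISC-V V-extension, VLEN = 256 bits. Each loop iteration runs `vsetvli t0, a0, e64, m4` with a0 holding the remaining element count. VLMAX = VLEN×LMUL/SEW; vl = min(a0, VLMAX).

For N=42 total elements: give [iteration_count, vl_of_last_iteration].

[iterations, last_vl] = [3, 10]

lanes per group: 256·4/64 = 16
N=42: ⌈42/16⌉ = 3 iters; last vl = 42 − 2×16 = 10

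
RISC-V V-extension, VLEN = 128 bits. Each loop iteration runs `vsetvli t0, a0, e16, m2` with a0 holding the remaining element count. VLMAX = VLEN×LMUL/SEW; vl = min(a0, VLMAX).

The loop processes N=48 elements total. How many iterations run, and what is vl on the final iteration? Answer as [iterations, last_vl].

[iterations, last_vl] = [3, 16]

lanes per group: 128·2/16 = 16
N=48: ⌈48/16⌉ = 3 iters; last vl = 48 − 2×16 = 16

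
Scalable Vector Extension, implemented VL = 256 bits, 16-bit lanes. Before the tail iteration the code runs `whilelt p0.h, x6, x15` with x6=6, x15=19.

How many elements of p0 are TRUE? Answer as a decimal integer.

256-bit reg / 16-bit elem → 16 lanes
whilelt: lane j active iff 6+j < 19 → j < 13 → 13 active

vl = 13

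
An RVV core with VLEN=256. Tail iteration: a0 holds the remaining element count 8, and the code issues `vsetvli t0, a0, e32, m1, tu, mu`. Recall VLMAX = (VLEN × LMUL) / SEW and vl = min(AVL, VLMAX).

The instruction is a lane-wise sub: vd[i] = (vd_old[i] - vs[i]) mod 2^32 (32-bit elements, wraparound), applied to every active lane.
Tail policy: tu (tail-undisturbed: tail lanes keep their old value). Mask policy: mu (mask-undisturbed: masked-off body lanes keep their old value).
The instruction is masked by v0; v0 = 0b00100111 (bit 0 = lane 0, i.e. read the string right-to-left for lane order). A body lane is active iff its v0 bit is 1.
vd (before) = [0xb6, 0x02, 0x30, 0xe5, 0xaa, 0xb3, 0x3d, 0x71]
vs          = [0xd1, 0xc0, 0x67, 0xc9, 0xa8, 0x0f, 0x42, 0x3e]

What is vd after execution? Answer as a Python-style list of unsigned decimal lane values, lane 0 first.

vd = [4294967269, 4294967106, 4294967241, 229, 170, 164, 61, 113]

lanes per group: 256·1/32 = 8
vl ← min(8, 8) = 8
[0] sub(0xb6,0xd1) = 0xffffffe5
[1] sub(0x02,0xc0) = 0xffffff42
[2] sub(0x30,0x67) = 0xffffffc9
[3] mask-off/keep = 0xe5
[4] mask-off/keep = 0xaa
[5] sub(0xb3,0x0f) = 0xa4
[6] mask-off/keep = 0x3d
[7] mask-off/keep = 0x71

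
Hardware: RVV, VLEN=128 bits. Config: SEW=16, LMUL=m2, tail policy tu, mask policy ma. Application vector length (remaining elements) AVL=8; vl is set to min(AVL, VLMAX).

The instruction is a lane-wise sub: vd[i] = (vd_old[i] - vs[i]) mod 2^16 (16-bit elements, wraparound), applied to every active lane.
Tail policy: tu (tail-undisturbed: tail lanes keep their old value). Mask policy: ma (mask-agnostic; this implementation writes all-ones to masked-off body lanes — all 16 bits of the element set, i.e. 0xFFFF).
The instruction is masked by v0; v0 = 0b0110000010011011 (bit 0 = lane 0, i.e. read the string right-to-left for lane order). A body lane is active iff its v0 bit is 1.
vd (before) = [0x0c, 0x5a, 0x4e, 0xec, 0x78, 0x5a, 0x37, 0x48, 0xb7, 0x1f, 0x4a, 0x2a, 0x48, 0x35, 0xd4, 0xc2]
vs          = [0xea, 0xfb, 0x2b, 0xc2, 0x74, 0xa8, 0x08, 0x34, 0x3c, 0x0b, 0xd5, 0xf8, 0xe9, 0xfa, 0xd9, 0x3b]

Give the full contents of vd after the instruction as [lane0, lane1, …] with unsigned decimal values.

lanes per group: 128·2/16 = 16
vl ← min(8, 16) = 8
  i=0: sub(0x0c,0xea) → 65314
  i=1: sub(0x5a,0xfb) → 65375
  i=2: mask-off/ones → 65535
  i=3: sub(0xec,0xc2) → 42
  i=4: sub(0x78,0x74) → 4
  i=5: mask-off/ones → 65535
  i=6: mask-off/ones → 65535
  i=7: sub(0x48,0x34) → 20
  i=8: tail/keep → 183
  i=9: tail/keep → 31
  i=10: tail/keep → 74
  i=11: tail/keep → 42
  i=12: tail/keep → 72
  i=13: tail/keep → 53
  i=14: tail/keep → 212
  i=15: tail/keep → 194

vd = [65314, 65375, 65535, 42, 4, 65535, 65535, 20, 183, 31, 74, 42, 72, 53, 212, 194]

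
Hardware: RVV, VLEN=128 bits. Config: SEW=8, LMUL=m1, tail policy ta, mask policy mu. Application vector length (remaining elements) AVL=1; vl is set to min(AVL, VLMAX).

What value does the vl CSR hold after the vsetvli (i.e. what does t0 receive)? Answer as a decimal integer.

vl = 1

VLMAX = (128 × 1) / 8 = 16 lanes
vl ← min(1, 16) = 1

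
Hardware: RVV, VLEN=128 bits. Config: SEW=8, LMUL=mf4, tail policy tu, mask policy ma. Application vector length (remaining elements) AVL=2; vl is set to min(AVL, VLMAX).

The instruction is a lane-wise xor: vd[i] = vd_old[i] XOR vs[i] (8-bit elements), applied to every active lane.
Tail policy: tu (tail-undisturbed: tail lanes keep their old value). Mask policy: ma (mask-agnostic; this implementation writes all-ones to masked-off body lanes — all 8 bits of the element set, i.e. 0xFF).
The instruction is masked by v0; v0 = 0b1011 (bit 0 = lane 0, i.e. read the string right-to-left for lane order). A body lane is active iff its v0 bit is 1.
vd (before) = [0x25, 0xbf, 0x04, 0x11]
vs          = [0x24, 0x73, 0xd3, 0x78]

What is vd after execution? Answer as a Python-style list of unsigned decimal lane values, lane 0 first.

VLMAX = VLEN×LMUL/SEW = 128×1/4/8 = 4
vl = min(AVL, VLMAX) = min(2, 4) = 2
vd[0] xor(0x25,0x24) -> 0x01
vd[1] xor(0xbf,0x73) -> 0xcc
vd[2] tail/keep -> 0x04
vd[3] tail/keep -> 0x11

vd = [1, 204, 4, 17]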